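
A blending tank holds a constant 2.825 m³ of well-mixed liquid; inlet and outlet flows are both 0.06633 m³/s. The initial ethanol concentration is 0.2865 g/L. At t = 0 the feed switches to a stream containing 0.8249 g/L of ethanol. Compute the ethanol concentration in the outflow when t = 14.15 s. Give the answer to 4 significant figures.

0.4387 g/L

Accumulation = in − out for the solute gives V dC/dt = Q(C_in − C).
So dC/dt = (C_in − C)/τ with τ = V/Q = 2.825/0.06633 = 42.5901 s.
C approaches C_in exponentially: C(t) = C_in + (C₀ − C_in) e^(−t/τ).
C(14.15) = 0.8249 + (0.2865 − 0.8249)·e^(−14.15/42.5901) = 0.8249 + (-0.538400)·0.717317 = 0.438696 g/L.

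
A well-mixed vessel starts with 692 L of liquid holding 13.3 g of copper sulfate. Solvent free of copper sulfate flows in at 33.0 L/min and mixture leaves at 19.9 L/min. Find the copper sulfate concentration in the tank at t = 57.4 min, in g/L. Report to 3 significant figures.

Let m(t) be the amount of copper sulfate. Volume: V(t) = V₀ + (Q_in − Q_out) t = 692 + 13.100 t; V(57.4) = 1443.9 L.
Solute balance: dm/dt = 0 − Q_out C = −Q_out m/V(t).
dm/m = −Q_out dt/(V₀ + 13.100 t); integrating gives ln(m/m₀) = −(Q_out/(Q_in−Q_out)) ln(V/V₀).
m = m₀ (V₀/V)^(Q_out/(Q_in−Q_out)) = 13.3 × (692/1443.9)^(1.5191) = 4.3510 g.
C = m/V = 4.3510/1443.9 = 0.0030133 g/L.

0.00301 g/L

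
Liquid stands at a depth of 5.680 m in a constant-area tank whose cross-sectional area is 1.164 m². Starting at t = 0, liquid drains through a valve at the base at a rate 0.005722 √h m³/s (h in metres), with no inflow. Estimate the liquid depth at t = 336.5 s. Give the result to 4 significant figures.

2.422 m

Mass balance (ρ constant): A dh/dt = −0.005722 √h.
This is separable: 2 d(√h)/dt = −0.005722/A, so √h = √h₀ − (0.005722/(2A)) t.
√h = √5.680 − 0.005722·336.5/(2·1.164) = 2.38328 − 0.827085 = 1.55619.
h = 1.55619² = 2.42173 m.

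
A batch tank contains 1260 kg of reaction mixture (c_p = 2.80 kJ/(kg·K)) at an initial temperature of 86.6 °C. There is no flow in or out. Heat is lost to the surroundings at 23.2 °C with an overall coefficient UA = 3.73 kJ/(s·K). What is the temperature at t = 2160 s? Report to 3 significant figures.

29.7 °C

M c_p dT/dt = −UA(T − T_amb).
dT/dt = (T_ss − T)/τ with T_ss = T_amb = 23.200 °C, τ = M c_p/UA = 1260·2.80/3.73 = 945.84 s.
Integrating: T(t) = T_ss + (T₀ − T_ss) e^(−t/τ).
T(2160) = 23.200 + (63.400)·0.10191 = 29.661 °C.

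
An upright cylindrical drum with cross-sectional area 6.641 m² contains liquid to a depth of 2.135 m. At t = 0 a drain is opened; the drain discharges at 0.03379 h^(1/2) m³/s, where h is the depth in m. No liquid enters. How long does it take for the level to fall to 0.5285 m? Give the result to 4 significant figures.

288.6 s

A dh/dt = −Q_out = −0.03379 √h.
∫ h^(−1/2) dh = −(0.03379/A) ∫ dt, giving 2√h = 2√h₀ − (0.03379/A) t.
t = 2A(√h₀ − √h)/0.03379 = 2·6.641·(√2.135 − √0.5285)/0.03379
  = 13.2820 × (1.46116 − 0.726980) / 0.03379 = 288.589 s.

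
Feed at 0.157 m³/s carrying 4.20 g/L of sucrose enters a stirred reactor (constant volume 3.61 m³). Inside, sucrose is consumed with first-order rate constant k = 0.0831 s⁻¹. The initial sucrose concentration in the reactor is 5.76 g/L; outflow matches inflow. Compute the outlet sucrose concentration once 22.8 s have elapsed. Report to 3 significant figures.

1.68 g/L

V dC/dt = Q(C_in − C) − k V C.
This is linear with rate a = Q/V + k = 0.12659 s⁻¹.
C_ss = Q C_in/(Q + kV) = 1.4429 g/L; C(t) = C_ss + (C₀ − C_ss) e^(−a t).
C(22.8) = 1.4429 + (4.3171)·e^(−0.12659·22.8) = 1.4429 + (4.3171)·0.055785 = 1.6837 g/L.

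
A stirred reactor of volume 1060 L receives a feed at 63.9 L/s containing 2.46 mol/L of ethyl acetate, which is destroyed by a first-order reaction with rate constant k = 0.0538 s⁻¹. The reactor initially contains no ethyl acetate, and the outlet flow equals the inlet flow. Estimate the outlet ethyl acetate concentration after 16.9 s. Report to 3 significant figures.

1.11 mol/L

Accumulation = in − out − consumed: V dC/dt = Q C_in − Q C − k V C.
This is linear with rate a = Q/V + k = 0.11408 s⁻¹.
C_ss = Q C_in/(Q + kV) = 1.2999 mol/L; C(t) = C_ss + (C₀ − C_ss) e^(−a t).
C(16.9) = 1.2999 + (-1.2999)·e^(−0.11408·16.9) = 1.2999 + (-1.2999)·0.14544 = 1.1108 mol/L.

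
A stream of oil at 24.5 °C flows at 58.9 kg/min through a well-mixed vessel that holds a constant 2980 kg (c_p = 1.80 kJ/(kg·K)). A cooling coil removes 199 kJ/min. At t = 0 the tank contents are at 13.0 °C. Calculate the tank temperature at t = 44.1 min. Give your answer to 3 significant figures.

M c_p dT/dt = ṁ c_p (T_in − T) − Q̇.
Rearrange: dT/dt = (T_ss − T)/τ with τ = M/ṁ = 50.594 min and T_ss = T_in − Q̇/(ṁ c_p) = 22.623 °C.
This is linear first-order; T(t) = T_ss + (T₀ − T_ss) e^(−t/τ).
T(44.1) = 22.623 + (-9.6230)·e^(−44.1/50.594) = 22.623 + (-9.6230)·0.41826 = 18.598 °C.

18.6 °C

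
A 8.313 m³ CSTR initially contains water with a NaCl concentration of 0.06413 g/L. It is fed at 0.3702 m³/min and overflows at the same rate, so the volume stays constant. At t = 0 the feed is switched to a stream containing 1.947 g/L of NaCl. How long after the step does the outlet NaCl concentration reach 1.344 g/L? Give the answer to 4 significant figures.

Accumulation = in − out for the solute gives V dC/dt = Q(C_in − C), so τ = V/Q = 22.4554 min.
C(t) = C_in + (C₀ − C_in) e^(−t/τ). Set C = 1.344 and solve for t:
e^(−t/τ) = (C − C_in)/(C₀ − C_in) = (1.344 − 1.947)/(0.06413 − 1.947) = 0.320256
t = −τ ln(…) = 22.4554 × 1.13864 = 25.5685 min.

25.57 min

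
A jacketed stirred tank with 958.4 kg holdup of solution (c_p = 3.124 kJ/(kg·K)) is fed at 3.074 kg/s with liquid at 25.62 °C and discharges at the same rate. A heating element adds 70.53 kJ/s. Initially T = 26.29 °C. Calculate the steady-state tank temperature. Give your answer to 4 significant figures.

Energy balance: M c_p dT/dt = ṁ c_p (T_in − T) + 70.53.
At steady state dT/dt = 0 ⇒ T_ss = T_in + Q̇/(ṁ c_p) = 25.62 + 70.53/(3.074·3.124) = 32.9644 °C.

32.96 °C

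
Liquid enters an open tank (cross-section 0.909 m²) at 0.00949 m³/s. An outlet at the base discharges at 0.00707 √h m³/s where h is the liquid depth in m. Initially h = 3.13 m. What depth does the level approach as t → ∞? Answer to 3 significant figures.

A dh/dt = Q_in − 0.00707 √h. Steady state requires inflow = outflow:
Q_in = 0.00707 √h_ss ⇒ √h_ss = 0.00949/0.00707 = 1.3423.
h_ss = 1.3423² = 1.8017 m. (Since h₀ = 3.13 m > h_ss, the level will fall toward this value.)

1.80 m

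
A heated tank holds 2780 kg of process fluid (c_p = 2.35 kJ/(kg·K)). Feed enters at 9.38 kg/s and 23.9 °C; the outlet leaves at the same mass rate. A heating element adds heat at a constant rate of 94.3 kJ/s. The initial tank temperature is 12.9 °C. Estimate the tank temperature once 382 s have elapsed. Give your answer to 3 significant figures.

M c_p dT/dt = ṁ c_p (T_in − T) + Q̇.
τ = M/ṁ = 296.38 s; T_ss = T_in + Q̇/(ṁ c_p) = 23.9 + 94.3/(9.38·2.35) = 28.178 °C.
Solution: T(t) = T_ss + (T₀ − T_ss) e^(−t/τ).
T(382) = 28.178 + (-15.278)·e^(−382/296.38) = 28.178 + (-15.278)·0.27557 = 23.968 °C.

24.0 °C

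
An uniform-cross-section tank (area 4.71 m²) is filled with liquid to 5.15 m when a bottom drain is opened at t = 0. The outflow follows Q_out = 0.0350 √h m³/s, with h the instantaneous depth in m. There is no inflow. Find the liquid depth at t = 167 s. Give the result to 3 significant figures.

With no inflow, A dh/dt = −0.0350 √h.
∫ h^(−1/2) dh = −(0.0350/A) ∫ dt, giving 2√h = 2√h₀ − (0.0350/A) t.
√h = √5.15 − 0.0350·167/(2·4.71) = 2.2694 − 0.62049 = 1.6489.
h = 1.6489² = 2.7188 m.

2.72 m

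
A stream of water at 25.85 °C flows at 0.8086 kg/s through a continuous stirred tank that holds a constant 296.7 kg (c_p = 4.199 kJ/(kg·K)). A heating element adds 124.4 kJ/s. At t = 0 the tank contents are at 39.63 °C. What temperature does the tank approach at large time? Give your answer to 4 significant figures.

Unsteady energy balance on the tank contents: M c_p dT/dt = ṁ c_p (T_in − T) + 124.4.
At steady state dT/dt = 0 ⇒ T_ss = T_in + Q̇/(ṁ c_p) = 25.85 + 124.4/(0.8086·4.199) = 62.4888 °C.

62.49 °C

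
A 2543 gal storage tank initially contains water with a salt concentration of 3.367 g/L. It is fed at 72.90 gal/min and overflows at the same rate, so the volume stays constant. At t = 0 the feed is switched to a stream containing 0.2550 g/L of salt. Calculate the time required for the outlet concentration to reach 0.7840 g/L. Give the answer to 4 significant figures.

61.81 min

Accumulation = in − out for the solute gives V dC/dt = Q(C_in − C), so τ = V/Q = 34.8834 min.
C(t) = C_in + (C₀ − C_in) e^(−t/τ). Set C = 0.7840 and solve for t:
e^(−t/τ) = (C − C_in)/(C₀ − C_in) = (0.7840 − 0.2550)/(3.367 − 0.2550) = 0.169987
t = −τ ln(…) = 34.8834 × 1.77203 = 61.8145 min.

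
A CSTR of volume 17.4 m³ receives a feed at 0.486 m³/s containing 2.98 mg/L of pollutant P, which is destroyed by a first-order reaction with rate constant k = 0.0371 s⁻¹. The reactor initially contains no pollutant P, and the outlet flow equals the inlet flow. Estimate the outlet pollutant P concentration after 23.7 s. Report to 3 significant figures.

Accumulation = in − out − consumed: V dC/dt = Q C_in − Q C − k V C.
dC/dt = (Q/V) C_in − (Q/V + k) C; effective rate a = Q/V + k = 0.027931 + 0.0371 = 0.065031 s⁻¹.
C_ss = Q C_in/(Q + kV) = 1.2799 mg/L; C(t) = C_ss + (C₀ − C_ss) e^(−a t).
C(23.7) = 1.2799 + (-1.2799)·e^(−0.065031·23.7) = 1.2799 + (-1.2799)·0.21412 = 1.0059 mg/L.

1.01 mg/L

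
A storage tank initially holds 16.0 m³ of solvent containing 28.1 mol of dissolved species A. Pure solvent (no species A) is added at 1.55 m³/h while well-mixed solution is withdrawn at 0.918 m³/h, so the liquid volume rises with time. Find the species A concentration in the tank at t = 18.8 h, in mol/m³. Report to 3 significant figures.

Let m(t) be the amount of species A. Volume: V(t) = V₀ + (Q_in − Q_out) t = 16.0 + 0.63200 t; V(18.8) = 27.882 m³.
Species balance (pure solvent in): dm/dt = −Q_out · m/V(t).
Separate: dm/m = −Q_out dt/V(t) ⇒ ln(m/m₀) = −(Q_out/(Q_in−Q_out)) ln(V/V₀).
m = m₀ (V₀/V)^(Q_out/(Q_in−Q_out)) = 28.1 × (16.0/27.882)^(1.4525) = 12.542 mol.
C = m/V = 12.542/27.882 = 0.44982 mol/m³.

0.450 mol/m³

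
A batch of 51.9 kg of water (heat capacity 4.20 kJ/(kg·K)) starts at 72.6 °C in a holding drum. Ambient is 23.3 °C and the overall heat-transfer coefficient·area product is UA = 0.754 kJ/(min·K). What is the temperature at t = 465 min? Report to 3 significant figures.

Lumped-capacitance energy balance: M c_p dT/dt = UA(T_amb − T).
dT/dt = (T_ss − T)/τ with T_ss = T_amb = 23.300 °C, τ = M c_p/UA = 51.9·4.20/0.754 = 289.10 min.
T approaches T_ss exponentially: T(t) = T_ss + (T₀ − T_ss) e^(−t/τ).
T(465) = 23.300 + (49.300)·0.20020 = 33.170 °C.

33.2 °C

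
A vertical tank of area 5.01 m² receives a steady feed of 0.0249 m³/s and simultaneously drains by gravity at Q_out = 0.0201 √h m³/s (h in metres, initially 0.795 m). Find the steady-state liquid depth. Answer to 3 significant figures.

Level balance: A dh/dt = 0.0249 − 0.0201 √h. Setting dh/dt = 0:
Q_in = 0.0201 √h_ss ⇒ √h_ss = 0.0249/0.0201 = 1.2388.
h_ss = 1.2388² = 1.5346 m. (Since h₀ = 0.795 m < h_ss, the level will rise toward this value.)

1.53 m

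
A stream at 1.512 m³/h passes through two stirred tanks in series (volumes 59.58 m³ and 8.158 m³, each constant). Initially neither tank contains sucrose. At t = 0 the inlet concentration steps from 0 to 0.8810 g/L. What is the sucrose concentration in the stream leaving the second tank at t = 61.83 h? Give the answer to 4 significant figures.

Each tank obeys Vᵢ dCᵢ/dt = Q(Cᵢ₋₁ − Cᵢ), so τᵢ = Vᵢ/Q.
τ₁ = 59.58/1.512 = 39.4048 h; τ₂ = 8.158/1.512 = 5.39550 h.
Tank 1: C₁ = C_in(1 − e^(−t/τ₁)). Tank 2 (τ₁ ≠ τ₂): C₂ = C_in[1 − (τ₁ e^(−t/τ₁) − τ₂ e^(−t/τ₂))/(τ₁ − τ₂)].
At t = 61.83: e^(−t/τ₁) = 0.208233, e^(−t/τ₂) = 1.05483e-05.
C₂ = 0.8810·[1 − (39.4048·0.208233 − 5.39550·1.05483e-05)/(34.0093)] = 0.8810·0.758733 = 0.668444 g/L.

0.6684 g/L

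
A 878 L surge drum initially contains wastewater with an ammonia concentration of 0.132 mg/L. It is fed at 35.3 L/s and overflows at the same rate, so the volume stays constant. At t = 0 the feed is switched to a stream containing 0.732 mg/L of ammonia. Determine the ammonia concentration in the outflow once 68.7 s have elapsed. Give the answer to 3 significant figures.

0.694 mg/L

Transient balance on the dissolved component: V dC/dt = Q(C_in − C).
Time constant τ = V/Q = 878/35.3 = 24.873 s.
C approaches C_in exponentially: C(t) = C_in + (C₀ − C_in) e^(−t/τ).
C(68.7) = 0.732 + (0.132 − 0.732)·e^(−68.7/24.873) = 0.732 + (-0.60000)·0.063160 = 0.69410 mg/L.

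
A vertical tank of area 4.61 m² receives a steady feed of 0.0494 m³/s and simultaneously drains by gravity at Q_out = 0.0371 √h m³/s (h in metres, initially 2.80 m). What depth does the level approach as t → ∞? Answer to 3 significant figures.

1.77 m

A dh/dt = Q_in − 0.0371 √h. Steady state requires inflow = outflow:
Q_in = 0.0371 √h_ss ⇒ √h_ss = 0.0494/0.0371 = 1.3315.
h_ss = 1.3315² = 1.7730 m. (Since h₀ = 2.80 m > h_ss, the level will fall toward this value.)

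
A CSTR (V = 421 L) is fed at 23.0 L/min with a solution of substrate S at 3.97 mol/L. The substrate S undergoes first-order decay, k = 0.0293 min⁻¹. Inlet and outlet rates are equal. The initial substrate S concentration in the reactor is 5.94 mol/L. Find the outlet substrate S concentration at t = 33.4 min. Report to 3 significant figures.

Accumulation = in − out − consumed: V dC/dt = Q C_in − Q C − k V C.
This is linear with rate a = Q/V + k = 0.083932 min⁻¹.
C_ss = Q C_in/(Q + kV) = 2.5841 mol/L; C(t) = C_ss + (C₀ − C_ss) e^(−a t).
C(33.4) = 2.5841 + (3.3559)·e^(−0.083932·33.4) = 2.5841 + (3.3559)·0.060608 = 2.7875 mol/L.

2.79 mol/L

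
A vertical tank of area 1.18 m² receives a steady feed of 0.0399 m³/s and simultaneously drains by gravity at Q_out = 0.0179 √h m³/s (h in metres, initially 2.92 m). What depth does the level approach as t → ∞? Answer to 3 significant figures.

A dh/dt = Q_in − 0.0179 √h. Steady state requires inflow = outflow:
Q_in = 0.0179 √h_ss ⇒ √h_ss = 0.0399/0.0179 = 2.2291.
h_ss = 2.2291² = 4.9687 m. (Since h₀ = 2.92 m < h_ss, the level will rise toward this value.)

4.97 m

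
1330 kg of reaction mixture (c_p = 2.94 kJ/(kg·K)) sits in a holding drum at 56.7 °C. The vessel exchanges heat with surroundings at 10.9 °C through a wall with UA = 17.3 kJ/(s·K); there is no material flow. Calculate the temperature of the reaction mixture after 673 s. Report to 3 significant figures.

Lumped-capacitance energy balance: M c_p dT/dt = UA(T_amb − T).
dT/dt = (T_ss − T)/τ with T_ss = T_amb = 10.900 °C, τ = M c_p/UA = 1330·2.94/17.3 = 226.02 s.
This is linear first-order; T(t) = T_ss + (T₀ − T_ss) e^(−t/τ).
T(673) = 10.900 + (45.800)·0.050916 = 13.232 °C.

13.2 °C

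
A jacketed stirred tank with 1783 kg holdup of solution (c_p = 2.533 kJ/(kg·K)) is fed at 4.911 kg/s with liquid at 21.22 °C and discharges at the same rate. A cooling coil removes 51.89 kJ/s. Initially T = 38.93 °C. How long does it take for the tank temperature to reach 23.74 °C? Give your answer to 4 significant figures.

430.2 s

M c_p dT/dt = ṁ c_p (T_in − T) − Q̇.
τ = M/ṁ = 363.063 s; T_ss = T_in − Q̇/(ṁ c_p) = 17.0486 °C.
T(t) = T_ss + (T₀ − T_ss) e^(−t/τ). Set T = 23.74:
e^(−t/τ) = (23.74 − 17.0486)/(38.93 − 17.0486) = 0.305802
t = −363.063 · ln(0.305802) = 430.163 s.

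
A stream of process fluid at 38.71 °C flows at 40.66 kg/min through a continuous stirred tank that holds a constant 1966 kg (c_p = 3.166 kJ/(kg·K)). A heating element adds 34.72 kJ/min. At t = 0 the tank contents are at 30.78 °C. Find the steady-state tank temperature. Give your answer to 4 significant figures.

38.98 °C

M c_p dT/dt = ṁ c_p (T_in − T) + Q̇.
At steady state dT/dt = 0 ⇒ T_ss = T_in + Q̇/(ṁ c_p) = 38.71 + 34.72/(40.66·3.166) = 38.9797 °C.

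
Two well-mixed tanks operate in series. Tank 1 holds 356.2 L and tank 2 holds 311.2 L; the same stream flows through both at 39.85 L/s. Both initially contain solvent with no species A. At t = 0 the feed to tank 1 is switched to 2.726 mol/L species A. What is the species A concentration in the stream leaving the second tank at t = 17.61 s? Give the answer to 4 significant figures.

1.694 mol/L

Species balance on tank i: dCᵢ/dt = (Cᵢ₋₁ − Cᵢ)/τᵢ with τᵢ = Vᵢ/Q.
τ₁ = 356.2/39.85 = 8.93852 s; τ₂ = 311.2/39.85 = 7.80928 s.
Tank 1: C₁ = C_in(1 − e^(−t/τ₁)). Tank 2 (τ₁ ≠ τ₂): C₂ = C_in[1 − (τ₁ e^(−t/τ₁) − τ₂ e^(−t/τ₂))/(τ₁ − τ₂)].
At t = 17.61: e^(−t/τ₁) = 0.139439, e^(−t/τ₂) = 0.104873.
C₂ = 2.726·[1 − (8.93852·0.139439 − 7.80928·0.104873)/(1.12923)] = 2.726·0.621512 = 1.69424 mol/L.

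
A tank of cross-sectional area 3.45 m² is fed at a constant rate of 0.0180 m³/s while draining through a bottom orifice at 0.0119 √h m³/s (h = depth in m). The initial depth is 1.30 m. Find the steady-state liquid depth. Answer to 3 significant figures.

2.29 m

A dh/dt = Q_in − 0.0119 √h. Steady state requires inflow = outflow:
Q_in = 0.0119 √h_ss ⇒ √h_ss = 0.0180/0.0119 = 1.5126.
h_ss = 1.5126² = 2.2880 m. (Since h₀ = 1.30 m < h_ss, the level will rise toward this value.)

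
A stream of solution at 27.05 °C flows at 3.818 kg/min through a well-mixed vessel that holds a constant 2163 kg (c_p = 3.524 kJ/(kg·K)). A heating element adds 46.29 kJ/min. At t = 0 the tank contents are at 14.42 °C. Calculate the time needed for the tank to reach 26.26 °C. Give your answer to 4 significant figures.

756.1 min

M c_p dT/dt = ṁ c_p (T_in − T) + Q̇.
τ = M/ṁ = 566.527 min; T_ss = T_in + Q̇/(ṁ c_p) = 30.4905 °C.
T(t) = T_ss + (T₀ − T_ss) e^(−t/τ). Set T = 26.26:
e^(−t/τ) = (26.26 − 30.4905)/(14.42 − 30.4905) = 0.263244
t = −566.527 · ln(0.263244) = 756.129 min.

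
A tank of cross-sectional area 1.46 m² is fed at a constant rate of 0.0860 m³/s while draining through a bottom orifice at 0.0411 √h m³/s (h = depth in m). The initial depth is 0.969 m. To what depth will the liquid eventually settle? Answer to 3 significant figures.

4.38 m

Mass balance (ρ constant): A dh/dt = Q_in − 0.0411 √h. At steady state dh/dt = 0:
Q_in = 0.0411 √h_ss ⇒ √h_ss = 0.0860/0.0411 = 2.0925.
h_ss = 2.0925² = 4.3784 m. (Since h₀ = 0.969 m < h_ss, the level will rise toward this value.)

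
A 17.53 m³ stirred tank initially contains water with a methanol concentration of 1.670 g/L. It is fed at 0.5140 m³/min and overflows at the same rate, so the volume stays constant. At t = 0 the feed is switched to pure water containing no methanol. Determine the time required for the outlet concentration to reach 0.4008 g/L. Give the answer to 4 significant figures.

48.67 min

Species balance: V dC/dt = Q(C_in − C) ⇒ τ = V/Q = 34.1051 min.
C(t) = C_in + (C₀ − C_in) e^(−t/τ). Set C = 0.4008 and solve for t:
e^(−t/τ) = (C − C_in)/(C₀ − C_in) = (0.4008 − 0)/(1.670 − 0) = 0.240000
t = −τ ln(…) = 34.1051 × 1.42712 = 48.6719 min.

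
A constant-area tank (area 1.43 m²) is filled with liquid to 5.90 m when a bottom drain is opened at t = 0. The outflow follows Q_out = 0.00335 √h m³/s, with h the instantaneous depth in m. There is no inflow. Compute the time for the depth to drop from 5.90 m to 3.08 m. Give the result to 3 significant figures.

Volume balance on the tank: A dh/dt = −0.00335 √h.
∫ h^(−1/2) dh = −(0.00335/A) ∫ dt, giving 2√h = 2√h₀ − (0.00335/A) t.
t = 2A(√h₀ − √h)/0.00335 = 2·1.43·(√5.90 − √3.08)/0.00335
  = 2.8600 × (2.4290 − 1.7550) / 0.00335 = 575.41 s.

575 s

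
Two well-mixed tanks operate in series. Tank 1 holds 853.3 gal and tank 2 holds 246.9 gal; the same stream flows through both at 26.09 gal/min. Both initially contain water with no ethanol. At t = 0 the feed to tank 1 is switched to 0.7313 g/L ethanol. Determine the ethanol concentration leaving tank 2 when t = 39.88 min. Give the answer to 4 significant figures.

Each tank obeys Vᵢ dCᵢ/dt = Q(Cᵢ₋₁ − Cᵢ), so τᵢ = Vᵢ/Q.
τ₁ = 853.3/26.09 = 32.7060 min; τ₂ = 246.9/26.09 = 9.46340 min.
Solving the cascade with C₁(0)=C₂(0)=0 gives C₂(t) = C_in[1 − (τ₁ e^(−t/τ₁) − τ₂ e^(−t/τ₂))/(τ₁ − τ₂)].
At t = 39.88: e^(−t/τ₁) = 0.295423, e^(−t/τ₂) = 0.0147851.
C₂ = 0.7313·[1 − (32.7060·0.295423 − 9.46340·0.0147851)/(23.2426)] = 0.7313·0.590314 = 0.431696 g/L.

0.4317 g/L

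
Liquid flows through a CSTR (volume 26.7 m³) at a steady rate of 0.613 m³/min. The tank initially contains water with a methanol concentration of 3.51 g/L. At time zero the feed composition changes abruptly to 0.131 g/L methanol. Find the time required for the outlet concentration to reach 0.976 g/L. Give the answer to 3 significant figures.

Mass balance on the solute (V constant): V dC/dt = Q(C_in − C), so τ = V/Q = 43.556 min.
C(t) = C_in + (C₀ − C_in) e^(−t/τ). Set C = 0.976 and solve for t:
e^(−t/τ) = (C − C_in)/(C₀ − C_in) = (0.976 − 0.131)/(3.51 − 0.131) = 0.25007
t = −τ ln(…) = 43.556 × 1.3860 = 60.369 min.

60.4 min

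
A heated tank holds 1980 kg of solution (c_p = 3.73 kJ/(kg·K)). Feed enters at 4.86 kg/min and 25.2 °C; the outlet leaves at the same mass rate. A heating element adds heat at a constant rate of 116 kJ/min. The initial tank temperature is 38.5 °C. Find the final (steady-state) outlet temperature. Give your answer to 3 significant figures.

31.6 °C

First-law balance (no shaft work): M c_p dT/dt = ṁ c_p (T_in − T) + 116.
At steady state dT/dt = 0 ⇒ T_ss = T_in + Q̇/(ṁ c_p) = 25.2 + 116/(4.86·3.73) = 31.599 °C.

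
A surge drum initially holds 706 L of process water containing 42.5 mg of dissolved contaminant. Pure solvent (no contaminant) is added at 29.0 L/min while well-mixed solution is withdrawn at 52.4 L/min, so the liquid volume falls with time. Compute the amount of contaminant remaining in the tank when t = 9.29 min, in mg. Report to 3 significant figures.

Let m(t) be the amount of contaminant. Volume: V(t) = V₀ + (Q_in − Q_out) t = 706 − 23.400 t; V(9.29) = 488.61 L.
Species balance (pure solvent in): dm/dt = −Q_out · m/V(t).
dm/m = −Q_out dt/(V₀ − 23.400 t); integrating gives ln(m/m₀) = −(Q_out/(Q_in−Q_out)) ln(V/V₀).
m = m₀ (V₀/V)^(Q_out/(Q_in−Q_out)) = 42.5 × (706/488.61)^(-2.2393) = 18.641 mg.

18.6 mg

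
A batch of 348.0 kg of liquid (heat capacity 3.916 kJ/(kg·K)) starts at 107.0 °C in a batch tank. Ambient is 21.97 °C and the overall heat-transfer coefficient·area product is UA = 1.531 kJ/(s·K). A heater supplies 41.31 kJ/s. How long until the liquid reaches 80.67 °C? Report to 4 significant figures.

Lumped-capacitance energy balance: M c_p dT/dt = UA(T_amb − T) + Q̇.
τ = M c_p/UA = 890.116 s; T_ss = T_amb + Q̇/UA = 21.97 + 41.31/1.531 = 48.9524 °C.
T(t) = T_ss + (T₀ − T_ss)e^(−t/τ); set T = 80.67:
t = −τ ln[(T − T_ss)/(T₀ − T_ss)] = −890.116 · ln(0.546407) = 537.978 s.

538.0 s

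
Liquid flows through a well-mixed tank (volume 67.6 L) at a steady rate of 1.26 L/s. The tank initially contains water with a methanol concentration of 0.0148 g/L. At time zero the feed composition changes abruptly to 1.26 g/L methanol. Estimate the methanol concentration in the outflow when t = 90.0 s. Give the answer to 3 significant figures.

Transient balance on the dissolved component: V dC/dt = Q(C_in − C).
Time constant τ = V/Q = 67.6/1.26 = 53.651 s.
Integrating: C(t) = C_in + (C₀ − C_in) e^(−t/τ).
C(90.0) = 1.26 + (0.0148 − 1.26)·e^(−90.0/53.651) = 1.26 + (-1.2452)·0.18684 = 1.0273 g/L.

1.03 g/L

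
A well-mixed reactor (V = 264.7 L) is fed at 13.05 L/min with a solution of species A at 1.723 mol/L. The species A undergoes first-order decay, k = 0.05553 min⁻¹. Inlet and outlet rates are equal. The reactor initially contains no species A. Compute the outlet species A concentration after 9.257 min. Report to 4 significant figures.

V dC/dt = Q(C_in − C) − k V C.
This is linear with rate a = Q/V + k = 0.104831 min⁻¹.
C_ss = Q C_in/(Q + kV) = 0.810311 mol/L; C(t) = C_ss + (C₀ − C_ss) e^(−a t).
C(9.257) = 0.810311 + (-0.810311)·e^(−0.104831·9.257) = 0.810311 + (-0.810311)·0.378923 = 0.503265 mol/L.

0.5033 mol/L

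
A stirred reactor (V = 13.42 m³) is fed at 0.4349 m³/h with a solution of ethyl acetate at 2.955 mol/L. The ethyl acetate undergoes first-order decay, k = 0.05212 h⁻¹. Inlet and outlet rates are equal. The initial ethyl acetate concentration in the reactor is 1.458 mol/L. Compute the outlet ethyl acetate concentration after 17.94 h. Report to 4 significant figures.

1.204 mol/L

V dC/dt = Q(C_in − C) − k V C.
This is linear with rate a = Q/V + k = 0.0845269 h⁻¹.
C_ss = Q C_in/(Q + kV) = 1.13292 mol/L; C(t) = C_ss + (C₀ − C_ss) e^(−a t).
C(17.94) = 1.13292 + (0.325079)·e^(−0.0845269·17.94) = 1.13292 + (0.325079)·0.219498 = 1.20428 mol/L.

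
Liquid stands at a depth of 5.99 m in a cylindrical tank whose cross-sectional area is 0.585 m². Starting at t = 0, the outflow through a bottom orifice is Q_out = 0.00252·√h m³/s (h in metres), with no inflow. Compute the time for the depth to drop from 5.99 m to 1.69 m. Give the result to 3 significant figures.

533 s

With no inflow, A dh/dt = −0.00252 √h.
This is separable: 2 d(√h)/dt = −0.00252/A, so √h = √h₀ − (0.00252/(2A)) t.
t = 2A(√h₀ − √h)/0.00252 = 2·0.585·(√5.99 − √1.69)/0.00252
  = 1.1700 × (2.4474 − 1.3000) / 0.00252 = 532.74 s.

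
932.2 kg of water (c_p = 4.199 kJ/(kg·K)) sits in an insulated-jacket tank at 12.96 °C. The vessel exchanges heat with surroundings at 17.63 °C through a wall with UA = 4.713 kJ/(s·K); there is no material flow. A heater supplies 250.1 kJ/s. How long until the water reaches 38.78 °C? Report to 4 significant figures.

M c_p dT/dt = −UA(T − T_amb) + Q̇.
τ = M c_p/UA = 830.534 s; T_ss = T_amb + Q̇/UA = 17.63 + 250.1/4.713 = 70.6960 °C.
T(t) = T_ss + (T₀ − T_ss)e^(−t/τ); set T = 38.78:
t = −τ ln[(T − T_ss)/(T₀ − T_ss)] = −830.534 · ln(0.552792) = 492.319 s.

492.3 s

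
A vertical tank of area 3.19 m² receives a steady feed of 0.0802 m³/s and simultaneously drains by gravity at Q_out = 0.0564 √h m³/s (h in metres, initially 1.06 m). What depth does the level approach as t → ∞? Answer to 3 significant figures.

A dh/dt = Q_in − 0.0564 √h. Steady state requires inflow = outflow:
Q_in = 0.0564 √h_ss ⇒ √h_ss = 0.0802/0.0564 = 1.4220.
h_ss = 1.4220² = 2.0220 m. (Since h₀ = 1.06 m < h_ss, the level will rise toward this value.)

2.02 m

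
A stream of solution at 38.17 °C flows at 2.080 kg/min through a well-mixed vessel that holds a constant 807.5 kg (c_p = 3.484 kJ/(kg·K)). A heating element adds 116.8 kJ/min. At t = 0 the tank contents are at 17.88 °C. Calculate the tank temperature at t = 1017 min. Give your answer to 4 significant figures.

51.64 °C

Heat balance on the well-mixed liquid: M c_p dT/dt = ṁ c_p (T_in − T) + 116.8.
Rearrange: dT/dt = (T_ss − T)/τ with τ = M/ṁ = 388.221 min and T_ss = T_in + Q̇/(ṁ c_p) = 54.2876 °C.
This is linear first-order; T(t) = T_ss + (T₀ − T_ss) e^(−t/τ).
T(1017) = 54.2876 + (-36.4076)·e^(−1017/388.221) = 54.2876 + (-36.4076)·0.0728290 = 51.6361 °C.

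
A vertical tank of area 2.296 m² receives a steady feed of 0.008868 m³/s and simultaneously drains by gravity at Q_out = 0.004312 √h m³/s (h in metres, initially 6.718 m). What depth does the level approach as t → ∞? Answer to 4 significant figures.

Accumulation of liquid (constant cross-section A): A dh/dt = Q_in − 0.004312 √h. At steady state dh/dt = 0:
Q_in = 0.004312 √h_ss ⇒ √h_ss = 0.008868/0.004312 = 2.05659.
h_ss = 2.05659² = 4.22955 m. (Since h₀ = 6.718 m > h_ss, the level will fall toward this value.)

4.230 m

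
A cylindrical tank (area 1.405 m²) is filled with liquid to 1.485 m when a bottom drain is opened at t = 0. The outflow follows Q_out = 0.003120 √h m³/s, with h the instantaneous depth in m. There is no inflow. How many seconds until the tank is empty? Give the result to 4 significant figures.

1098 s

With no inflow, A dh/dt = −0.003120 √h.
Separate and integrate: 2(√h − √h₀) = −(0.003120/A) t.
Set h = 0: 2√h₀ = (0.003120/A) t_empty ⇒ t_empty = 2A√h₀/0.003120.
t_empty = 2·1.405·√1.485/0.003120 = 2.81000·1.21861/0.003120 = 1097.53 s.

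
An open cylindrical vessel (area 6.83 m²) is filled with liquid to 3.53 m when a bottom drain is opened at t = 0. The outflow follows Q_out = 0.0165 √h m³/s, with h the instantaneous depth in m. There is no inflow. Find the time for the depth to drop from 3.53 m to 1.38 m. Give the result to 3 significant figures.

With no inflow, A dh/dt = −0.0165 √h.
Separate and integrate: 2(√h − √h₀) = −(0.0165/A) t.
t = 2A(√h₀ − √h)/0.0165 = 2·6.83·(√3.53 − √1.38)/0.0165
  = 13.660 × (1.8788 − 1.1747) / 0.0165 = 582.91 s.

583 s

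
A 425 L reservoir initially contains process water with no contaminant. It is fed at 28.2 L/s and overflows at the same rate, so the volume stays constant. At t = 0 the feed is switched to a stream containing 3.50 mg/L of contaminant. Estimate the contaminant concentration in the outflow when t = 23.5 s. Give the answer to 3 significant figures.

2.76 mg/L

Accumulation = in − out for the solute gives V dC/dt = Q(C_in − C).
So dC/dt = (C_in − C)/τ with τ = V/Q = 425/28.2 = 15.071 s.
Integrating: C(t) = C_in + (C₀ − C_in) e^(−t/τ).
C(23.5) = 3.50 + (0 − 3.50)·e^(−23.5/15.071) = 3.50 + (-3.5000)·0.21028 = 2.7640 mg/L.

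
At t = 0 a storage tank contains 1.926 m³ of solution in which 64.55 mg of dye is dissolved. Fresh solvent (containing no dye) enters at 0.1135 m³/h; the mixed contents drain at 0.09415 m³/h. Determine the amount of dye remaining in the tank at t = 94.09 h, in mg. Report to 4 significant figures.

Let m(t) be the amount of dye. Volume: V(t) = V₀ + (Q_in − Q_out) t = 1.926 + 0.0193500 t; V(94.09) = 3.74664 m³.
Species balance (pure solvent in): dm/dt = −Q_out · m/V(t).
Separate: dm/m = −Q_out dt/V(t) ⇒ ln(m/m₀) = −(Q_out/(Q_in−Q_out)) ln(V/V₀).
m = m₀ (V₀/V)^(Q_out/(Q_in−Q_out)) = 64.55 × (1.926/3.74664)^(4.86563) = 2.53394 mg.

2.534 mg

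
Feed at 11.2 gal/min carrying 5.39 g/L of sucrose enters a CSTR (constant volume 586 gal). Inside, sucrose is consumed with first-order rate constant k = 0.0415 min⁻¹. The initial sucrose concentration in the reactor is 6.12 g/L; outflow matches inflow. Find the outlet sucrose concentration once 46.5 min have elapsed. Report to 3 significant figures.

1.96 g/L

Species balance: V dC/dt = Q C_in − Q C − k V C.
dC/dt = (Q/V) C_in − (Q/V + k) C; effective rate a = Q/V + k = 0.019113 + 0.0415 = 0.060613 min⁻¹.
C_ss = Q C_in/(Q + kV) = 1.6996 g/L; C(t) = C_ss + (C₀ − C_ss) e^(−a t).
C(46.5) = 1.6996 + (4.4204)·e^(−0.060613·46.5) = 1.6996 + (4.4204)·0.059696 = 1.9635 g/L.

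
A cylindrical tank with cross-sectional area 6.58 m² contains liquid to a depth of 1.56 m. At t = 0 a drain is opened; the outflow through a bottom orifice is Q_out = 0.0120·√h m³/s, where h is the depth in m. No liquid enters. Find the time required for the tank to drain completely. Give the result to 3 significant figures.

A dh/dt = −Q_out = −0.0120 √h.
Separate and integrate: 2(√h − √h₀) = −(0.0120/A) t.
Tank is empty when √h = 0: t_empty = 2A√h₀/0.0120.
t_empty = 2·6.58·√1.56/0.0120 = 13.160·1.2490/0.0120 = 1369.7 s.

1370 s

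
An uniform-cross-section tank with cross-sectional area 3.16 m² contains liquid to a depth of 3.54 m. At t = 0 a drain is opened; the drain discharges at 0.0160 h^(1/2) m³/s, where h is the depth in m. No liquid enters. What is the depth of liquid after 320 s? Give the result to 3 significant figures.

1.15 m

Accumulation of liquid (constant cross-section A): A dh/dt = −0.0160 √h.
Separate and integrate: 2(√h − √h₀) = −(0.0160/A) t.
√h = √3.54 − 0.0160·320/(2·3.16) = 1.8815 − 0.81013 = 1.0714.
h = 1.0714² = 1.1478 m.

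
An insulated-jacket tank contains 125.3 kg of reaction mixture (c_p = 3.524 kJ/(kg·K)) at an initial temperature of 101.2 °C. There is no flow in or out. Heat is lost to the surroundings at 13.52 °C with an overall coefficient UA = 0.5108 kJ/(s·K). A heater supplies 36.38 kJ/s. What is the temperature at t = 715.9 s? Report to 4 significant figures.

M c_p dT/dt = −UA(T − T_amb) + Q̇.
dT/dt = (T_ss − T)/τ with T_ss = T_amb + Q̇/UA = 13.52 + 36.38/0.5108 = 84.7416 °C, τ = M c_p/UA = 125.3·3.524/0.5108 = 864.442 s.
T approaches T_ss exponentially: T(t) = T_ss + (T₀ − T_ss) e^(−t/τ).
T(715.9) = 84.7416 + (16.4584)·0.436851 = 91.9315 °C.

91.93 °C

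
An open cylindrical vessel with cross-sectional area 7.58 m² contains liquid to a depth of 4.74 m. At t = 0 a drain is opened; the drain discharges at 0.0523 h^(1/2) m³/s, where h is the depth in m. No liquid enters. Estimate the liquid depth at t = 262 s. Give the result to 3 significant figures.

1.62 m

Mass balance (ρ constant): A dh/dt = −0.0523 √h.
∫ h^(−1/2) dh = −(0.0523/A) ∫ dt, giving 2√h = 2√h₀ − (0.0523/A) t.
√h = √4.74 − 0.0523·262/(2·7.58) = 2.1772 − 0.90387 = 1.2733.
h = 1.2733² = 1.6213 m.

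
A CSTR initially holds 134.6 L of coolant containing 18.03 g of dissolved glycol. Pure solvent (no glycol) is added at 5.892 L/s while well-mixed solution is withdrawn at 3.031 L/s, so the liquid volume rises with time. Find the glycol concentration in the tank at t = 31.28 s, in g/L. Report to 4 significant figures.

0.04688 g/L

Total volume: dV/dt = Q_in − Q_out = 2.86100 L/s, so V(t) = 134.6 + 2.86100 t and V(31.28) = 224.092 L.
Solute balance: dm/dt = 0 − Q_out C = −Q_out m/V(t).
dm/m = −Q_out dt/(V₀ + 2.86100 t); integrating gives ln(m/m₀) = −(Q_out/(Q_in−Q_out)) ln(V/V₀).
m = m₀ (V₀/V)^(Q_out/(Q_in−Q_out)) = 18.03 × (134.6/224.092)^(1.05942) = 10.5065 g.
C = m/V = 10.5065/224.092 = 0.0468849 g/L.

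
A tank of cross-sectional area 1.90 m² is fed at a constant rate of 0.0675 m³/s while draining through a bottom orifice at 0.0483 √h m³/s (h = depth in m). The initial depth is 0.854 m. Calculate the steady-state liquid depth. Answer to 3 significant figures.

A dh/dt = Q_in − 0.0483 √h. Steady state requires inflow = outflow:
Q_in = 0.0483 √h_ss ⇒ √h_ss = 0.0675/0.0483 = 1.3975.
h_ss = 1.3975² = 1.9530 m. (Since h₀ = 0.854 m < h_ss, the level will rise toward this value.)

1.95 m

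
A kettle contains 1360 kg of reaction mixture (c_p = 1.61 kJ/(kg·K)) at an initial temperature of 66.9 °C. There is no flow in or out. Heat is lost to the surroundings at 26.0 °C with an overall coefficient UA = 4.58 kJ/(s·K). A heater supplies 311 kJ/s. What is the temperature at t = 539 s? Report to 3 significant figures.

85.2 °C

Heat balance on the well-mixed liquid: M c_p dT/dt = −UA(T − T_amb) + Q̇.
dT/dt = (T_ss − T)/τ with T_ss = T_amb + Q̇/UA = 26.0 + 311/4.58 = 93.904 °C, τ = M c_p/UA = 1360·1.61/4.58 = 478.08 s.
This is linear first-order; T(t) = T_ss + (T₀ − T_ss) e^(−t/τ).
T(539) = 93.904 + (-27.004)·0.32386 = 85.158 °C.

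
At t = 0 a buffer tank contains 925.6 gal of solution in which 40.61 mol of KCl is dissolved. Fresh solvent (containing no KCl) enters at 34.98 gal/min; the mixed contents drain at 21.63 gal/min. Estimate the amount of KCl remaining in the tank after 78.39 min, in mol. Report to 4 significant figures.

Total volume: dV/dt = Q_in − Q_out = 13.3500 gal/min, so V(t) = 925.6 + 13.3500 t and V(78.39) = 1972.11 gal.
No KCl enters, so dm/dt = −Q_out · (m/V).
Separate: dm/m = −Q_out dt/V(t) ⇒ ln(m/m₀) = −(Q_out/(Q_in−Q_out)) ln(V/V₀).
m = m₀ (V₀/V)^(Q_out/(Q_in−Q_out)) = 40.61 × (925.6/1972.11)^(1.62022) = 11.9228 mol.

11.92 mol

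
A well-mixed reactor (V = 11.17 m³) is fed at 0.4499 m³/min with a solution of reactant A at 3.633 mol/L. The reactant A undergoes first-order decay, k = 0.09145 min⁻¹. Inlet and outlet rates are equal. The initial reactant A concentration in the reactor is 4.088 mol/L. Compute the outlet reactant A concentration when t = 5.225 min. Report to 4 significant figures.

V dC/dt = Q(C_in − C) − k V C.
dC/dt = (Q/V) C_in − (Q/V + k) C; effective rate a = Q/V + k = 0.0402775 + 0.09145 = 0.131728 min⁻¹.
C_ss = Q C_in/(Q + kV) = 1.11084 mol/L; C(t) = C_ss + (C₀ − C_ss) e^(−a t).
C(5.225) = 1.11084 + (2.97716)·e^(−0.131728·5.225) = 1.11084 + (2.97716)·0.502441 = 2.60669 mol/L.

2.607 mol/L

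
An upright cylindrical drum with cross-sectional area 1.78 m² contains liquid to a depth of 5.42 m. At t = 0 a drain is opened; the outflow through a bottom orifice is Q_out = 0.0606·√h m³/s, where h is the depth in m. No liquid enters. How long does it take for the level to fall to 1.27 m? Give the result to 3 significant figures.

Accumulation of liquid (constant cross-section A): A dh/dt = −0.0606 √h.
∫ h^(−1/2) dh = −(0.0606/A) ∫ dt, giving 2√h = 2√h₀ − (0.0606/A) t.
t = 2A(√h₀ − √h)/0.0606 = 2·1.78·(√5.42 − √1.27)/0.0606
  = 3.5600 × (2.3281 − 1.1269) / 0.0606 = 70.562 s.

70.6 s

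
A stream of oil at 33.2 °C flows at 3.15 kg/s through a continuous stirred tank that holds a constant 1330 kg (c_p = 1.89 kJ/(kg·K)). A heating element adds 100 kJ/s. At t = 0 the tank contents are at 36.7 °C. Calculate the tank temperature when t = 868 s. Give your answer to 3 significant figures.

48.3 °C

Heat balance on the well-mixed liquid: M c_p dT/dt = ṁ c_p (T_in − T) + 100.
Rearrange: dT/dt = (T_ss − T)/τ with τ = M/ṁ = 422.22 s and T_ss = T_in + Q̇/(ṁ c_p) = 49.997 °C.
T approaches T_ss exponentially: T(t) = T_ss + (T₀ − T_ss) e^(−t/τ).
T(868) = 49.997 + (-13.297)·e^(−868/422.22) = 49.997 + (-13.297)·0.12799 = 48.295 °C.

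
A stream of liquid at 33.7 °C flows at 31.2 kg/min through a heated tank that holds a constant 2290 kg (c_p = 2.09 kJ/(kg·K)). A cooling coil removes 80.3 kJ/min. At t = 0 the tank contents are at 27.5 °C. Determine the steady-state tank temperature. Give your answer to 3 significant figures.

Heat balance on the well-mixed liquid: M c_p dT/dt = ṁ c_p (T_in − T) − 80.3.
At steady state dT/dt = 0 ⇒ T_ss = T_in − Q̇/(ṁ c_p) = 33.7 − 80.3/(31.2·2.09) = 32.469 °C.

32.5 °C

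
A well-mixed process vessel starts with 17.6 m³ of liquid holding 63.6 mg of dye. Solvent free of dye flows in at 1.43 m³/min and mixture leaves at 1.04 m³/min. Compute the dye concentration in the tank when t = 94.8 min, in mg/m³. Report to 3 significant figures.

Total volume: dV/dt = Q_in − Q_out = 0.39000 m³/min, so V(t) = 17.6 + 0.39000 t and V(94.8) = 54.572 m³.
Species balance (pure solvent in): dm/dt = −Q_out · m/V(t).
Separate: dm/m = −Q_out dt/V(t) ⇒ ln(m/m₀) = −(Q_out/(Q_in−Q_out)) ln(V/V₀).
m = m₀ (V₀/V)^(Q_out/(Q_in−Q_out)) = 63.6 × (17.6/54.572)^(2.6667) = 3.1110 mg.
C = m/V = 3.1110/54.572 = 0.057008 mg/m³.

0.0570 mg/m³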